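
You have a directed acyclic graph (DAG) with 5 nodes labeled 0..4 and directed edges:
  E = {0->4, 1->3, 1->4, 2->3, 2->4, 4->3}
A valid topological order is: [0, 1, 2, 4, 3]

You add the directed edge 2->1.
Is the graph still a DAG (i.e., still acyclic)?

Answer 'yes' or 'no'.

Given toposort: [0, 1, 2, 4, 3]
Position of 2: index 2; position of 1: index 1
New edge 2->1: backward (u after v in old order)
Backward edge: old toposort is now invalid. Check if this creates a cycle.
Does 1 already reach 2? Reachable from 1: [1, 3, 4]. NO -> still a DAG (reorder needed).
Still a DAG? yes

Answer: yes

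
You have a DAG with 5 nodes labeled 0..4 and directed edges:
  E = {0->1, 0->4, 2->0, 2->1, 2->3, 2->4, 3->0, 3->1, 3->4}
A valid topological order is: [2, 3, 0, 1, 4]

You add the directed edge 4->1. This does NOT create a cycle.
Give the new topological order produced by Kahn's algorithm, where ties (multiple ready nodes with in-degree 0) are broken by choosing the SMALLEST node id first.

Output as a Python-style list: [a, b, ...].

Answer: [2, 3, 0, 4, 1]

Derivation:
Old toposort: [2, 3, 0, 1, 4]
Added edge: 4->1
Position of 4 (4) > position of 1 (3). Must reorder: 4 must now come before 1.
Run Kahn's algorithm (break ties by smallest node id):
  initial in-degrees: [2, 4, 0, 1, 3]
  ready (indeg=0): [2]
  pop 2: indeg[0]->1; indeg[1]->3; indeg[3]->0; indeg[4]->2 | ready=[3] | order so far=[2]
  pop 3: indeg[0]->0; indeg[1]->2; indeg[4]->1 | ready=[0] | order so far=[2, 3]
  pop 0: indeg[1]->1; indeg[4]->0 | ready=[4] | order so far=[2, 3, 0]
  pop 4: indeg[1]->0 | ready=[1] | order so far=[2, 3, 0, 4]
  pop 1: no out-edges | ready=[] | order so far=[2, 3, 0, 4, 1]
  Result: [2, 3, 0, 4, 1]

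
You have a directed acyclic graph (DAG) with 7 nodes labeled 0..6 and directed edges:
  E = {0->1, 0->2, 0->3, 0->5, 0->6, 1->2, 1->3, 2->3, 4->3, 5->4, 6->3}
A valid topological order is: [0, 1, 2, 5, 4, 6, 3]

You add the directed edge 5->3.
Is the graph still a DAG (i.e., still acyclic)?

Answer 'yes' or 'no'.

Answer: yes

Derivation:
Given toposort: [0, 1, 2, 5, 4, 6, 3]
Position of 5: index 3; position of 3: index 6
New edge 5->3: forward
Forward edge: respects the existing order. Still a DAG, same toposort still valid.
Still a DAG? yes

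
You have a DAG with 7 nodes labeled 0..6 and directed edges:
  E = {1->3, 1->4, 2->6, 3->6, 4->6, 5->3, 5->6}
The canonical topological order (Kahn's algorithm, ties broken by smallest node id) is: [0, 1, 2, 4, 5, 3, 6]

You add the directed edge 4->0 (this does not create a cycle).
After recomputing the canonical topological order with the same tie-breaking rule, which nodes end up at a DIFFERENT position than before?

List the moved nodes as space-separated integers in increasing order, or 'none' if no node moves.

Answer: 0 1 2 4

Derivation:
Old toposort: [0, 1, 2, 4, 5, 3, 6]
Added edge 4->0
Recompute Kahn (smallest-id tiebreak):
  initial in-degrees: [1, 0, 0, 2, 1, 0, 4]
  ready (indeg=0): [1, 2, 5]
  pop 1: indeg[3]->1; indeg[4]->0 | ready=[2, 4, 5] | order so far=[1]
  pop 2: indeg[6]->3 | ready=[4, 5] | order so far=[1, 2]
  pop 4: indeg[0]->0; indeg[6]->2 | ready=[0, 5] | order so far=[1, 2, 4]
  pop 0: no out-edges | ready=[5] | order so far=[1, 2, 4, 0]
  pop 5: indeg[3]->0; indeg[6]->1 | ready=[3] | order so far=[1, 2, 4, 0, 5]
  pop 3: indeg[6]->0 | ready=[6] | order so far=[1, 2, 4, 0, 5, 3]
  pop 6: no out-edges | ready=[] | order so far=[1, 2, 4, 0, 5, 3, 6]
New canonical toposort: [1, 2, 4, 0, 5, 3, 6]
Compare positions:
  Node 0: index 0 -> 3 (moved)
  Node 1: index 1 -> 0 (moved)
  Node 2: index 2 -> 1 (moved)
  Node 3: index 5 -> 5 (same)
  Node 4: index 3 -> 2 (moved)
  Node 5: index 4 -> 4 (same)
  Node 6: index 6 -> 6 (same)
Nodes that changed position: 0 1 2 4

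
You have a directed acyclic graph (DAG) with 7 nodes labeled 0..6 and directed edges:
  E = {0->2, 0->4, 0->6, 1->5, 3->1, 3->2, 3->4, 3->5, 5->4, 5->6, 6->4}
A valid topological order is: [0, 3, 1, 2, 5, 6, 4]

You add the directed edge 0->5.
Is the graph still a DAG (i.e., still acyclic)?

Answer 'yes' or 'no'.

Given toposort: [0, 3, 1, 2, 5, 6, 4]
Position of 0: index 0; position of 5: index 4
New edge 0->5: forward
Forward edge: respects the existing order. Still a DAG, same toposort still valid.
Still a DAG? yes

Answer: yes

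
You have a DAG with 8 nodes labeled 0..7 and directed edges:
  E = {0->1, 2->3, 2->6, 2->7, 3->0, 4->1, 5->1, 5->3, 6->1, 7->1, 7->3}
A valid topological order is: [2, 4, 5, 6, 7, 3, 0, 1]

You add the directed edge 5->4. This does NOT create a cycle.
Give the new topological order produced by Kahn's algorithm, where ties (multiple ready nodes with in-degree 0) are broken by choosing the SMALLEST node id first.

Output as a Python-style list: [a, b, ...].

Answer: [2, 5, 4, 6, 7, 3, 0, 1]

Derivation:
Old toposort: [2, 4, 5, 6, 7, 3, 0, 1]
Added edge: 5->4
Position of 5 (2) > position of 4 (1). Must reorder: 5 must now come before 4.
Run Kahn's algorithm (break ties by smallest node id):
  initial in-degrees: [1, 5, 0, 3, 1, 0, 1, 1]
  ready (indeg=0): [2, 5]
  pop 2: indeg[3]->2; indeg[6]->0; indeg[7]->0 | ready=[5, 6, 7] | order so far=[2]
  pop 5: indeg[1]->4; indeg[3]->1; indeg[4]->0 | ready=[4, 6, 7] | order so far=[2, 5]
  pop 4: indeg[1]->3 | ready=[6, 7] | order so far=[2, 5, 4]
  pop 6: indeg[1]->2 | ready=[7] | order so far=[2, 5, 4, 6]
  pop 7: indeg[1]->1; indeg[3]->0 | ready=[3] | order so far=[2, 5, 4, 6, 7]
  pop 3: indeg[0]->0 | ready=[0] | order so far=[2, 5, 4, 6, 7, 3]
  pop 0: indeg[1]->0 | ready=[1] | order so far=[2, 5, 4, 6, 7, 3, 0]
  pop 1: no out-edges | ready=[] | order so far=[2, 5, 4, 6, 7, 3, 0, 1]
  Result: [2, 5, 4, 6, 7, 3, 0, 1]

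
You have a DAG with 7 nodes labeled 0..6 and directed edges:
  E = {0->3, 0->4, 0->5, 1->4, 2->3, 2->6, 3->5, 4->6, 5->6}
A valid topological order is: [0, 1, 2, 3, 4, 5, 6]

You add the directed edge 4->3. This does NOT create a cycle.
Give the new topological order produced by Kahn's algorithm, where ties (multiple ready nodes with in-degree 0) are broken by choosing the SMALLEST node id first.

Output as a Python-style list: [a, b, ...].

Answer: [0, 1, 2, 4, 3, 5, 6]

Derivation:
Old toposort: [0, 1, 2, 3, 4, 5, 6]
Added edge: 4->3
Position of 4 (4) > position of 3 (3). Must reorder: 4 must now come before 3.
Run Kahn's algorithm (break ties by smallest node id):
  initial in-degrees: [0, 0, 0, 3, 2, 2, 3]
  ready (indeg=0): [0, 1, 2]
  pop 0: indeg[3]->2; indeg[4]->1; indeg[5]->1 | ready=[1, 2] | order so far=[0]
  pop 1: indeg[4]->0 | ready=[2, 4] | order so far=[0, 1]
  pop 2: indeg[3]->1; indeg[6]->2 | ready=[4] | order so far=[0, 1, 2]
  pop 4: indeg[3]->0; indeg[6]->1 | ready=[3] | order so far=[0, 1, 2, 4]
  pop 3: indeg[5]->0 | ready=[5] | order so far=[0, 1, 2, 4, 3]
  pop 5: indeg[6]->0 | ready=[6] | order so far=[0, 1, 2, 4, 3, 5]
  pop 6: no out-edges | ready=[] | order so far=[0, 1, 2, 4, 3, 5, 6]
  Result: [0, 1, 2, 4, 3, 5, 6]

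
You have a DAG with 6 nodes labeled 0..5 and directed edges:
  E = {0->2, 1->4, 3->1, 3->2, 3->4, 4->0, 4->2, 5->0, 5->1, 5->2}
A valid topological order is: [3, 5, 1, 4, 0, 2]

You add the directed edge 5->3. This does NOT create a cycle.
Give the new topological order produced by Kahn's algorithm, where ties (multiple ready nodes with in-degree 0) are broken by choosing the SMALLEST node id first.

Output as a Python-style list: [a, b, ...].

Answer: [5, 3, 1, 4, 0, 2]

Derivation:
Old toposort: [3, 5, 1, 4, 0, 2]
Added edge: 5->3
Position of 5 (1) > position of 3 (0). Must reorder: 5 must now come before 3.
Run Kahn's algorithm (break ties by smallest node id):
  initial in-degrees: [2, 2, 4, 1, 2, 0]
  ready (indeg=0): [5]
  pop 5: indeg[0]->1; indeg[1]->1; indeg[2]->3; indeg[3]->0 | ready=[3] | order so far=[5]
  pop 3: indeg[1]->0; indeg[2]->2; indeg[4]->1 | ready=[1] | order so far=[5, 3]
  pop 1: indeg[4]->0 | ready=[4] | order so far=[5, 3, 1]
  pop 4: indeg[0]->0; indeg[2]->1 | ready=[0] | order so far=[5, 3, 1, 4]
  pop 0: indeg[2]->0 | ready=[2] | order so far=[5, 3, 1, 4, 0]
  pop 2: no out-edges | ready=[] | order so far=[5, 3, 1, 4, 0, 2]
  Result: [5, 3, 1, 4, 0, 2]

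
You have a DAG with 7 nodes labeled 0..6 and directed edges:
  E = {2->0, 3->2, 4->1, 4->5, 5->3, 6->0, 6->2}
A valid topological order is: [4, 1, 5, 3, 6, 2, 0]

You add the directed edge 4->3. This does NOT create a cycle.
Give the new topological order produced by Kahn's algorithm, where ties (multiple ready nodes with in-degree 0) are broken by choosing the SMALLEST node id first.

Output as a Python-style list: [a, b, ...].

Old toposort: [4, 1, 5, 3, 6, 2, 0]
Added edge: 4->3
Position of 4 (0) < position of 3 (3). Old order still valid.
Run Kahn's algorithm (break ties by smallest node id):
  initial in-degrees: [2, 1, 2, 2, 0, 1, 0]
  ready (indeg=0): [4, 6]
  pop 4: indeg[1]->0; indeg[3]->1; indeg[5]->0 | ready=[1, 5, 6] | order so far=[4]
  pop 1: no out-edges | ready=[5, 6] | order so far=[4, 1]
  pop 5: indeg[3]->0 | ready=[3, 6] | order so far=[4, 1, 5]
  pop 3: indeg[2]->1 | ready=[6] | order so far=[4, 1, 5, 3]
  pop 6: indeg[0]->1; indeg[2]->0 | ready=[2] | order so far=[4, 1, 5, 3, 6]
  pop 2: indeg[0]->0 | ready=[0] | order so far=[4, 1, 5, 3, 6, 2]
  pop 0: no out-edges | ready=[] | order so far=[4, 1, 5, 3, 6, 2, 0]
  Result: [4, 1, 5, 3, 6, 2, 0]

Answer: [4, 1, 5, 3, 6, 2, 0]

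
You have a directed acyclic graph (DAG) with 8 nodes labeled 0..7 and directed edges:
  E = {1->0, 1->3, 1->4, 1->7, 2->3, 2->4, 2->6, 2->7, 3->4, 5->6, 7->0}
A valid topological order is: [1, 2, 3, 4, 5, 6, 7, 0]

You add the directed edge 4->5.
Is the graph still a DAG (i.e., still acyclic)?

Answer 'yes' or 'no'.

Answer: yes

Derivation:
Given toposort: [1, 2, 3, 4, 5, 6, 7, 0]
Position of 4: index 3; position of 5: index 4
New edge 4->5: forward
Forward edge: respects the existing order. Still a DAG, same toposort still valid.
Still a DAG? yes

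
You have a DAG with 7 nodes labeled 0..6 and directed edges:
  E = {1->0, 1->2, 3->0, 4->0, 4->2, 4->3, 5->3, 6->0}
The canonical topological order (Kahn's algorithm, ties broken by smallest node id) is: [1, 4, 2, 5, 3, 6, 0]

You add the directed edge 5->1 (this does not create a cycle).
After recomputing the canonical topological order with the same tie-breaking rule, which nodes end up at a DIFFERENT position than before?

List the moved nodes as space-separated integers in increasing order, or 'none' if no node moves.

Answer: 1 2 4 5

Derivation:
Old toposort: [1, 4, 2, 5, 3, 6, 0]
Added edge 5->1
Recompute Kahn (smallest-id tiebreak):
  initial in-degrees: [4, 1, 2, 2, 0, 0, 0]
  ready (indeg=0): [4, 5, 6]
  pop 4: indeg[0]->3; indeg[2]->1; indeg[3]->1 | ready=[5, 6] | order so far=[4]
  pop 5: indeg[1]->0; indeg[3]->0 | ready=[1, 3, 6] | order so far=[4, 5]
  pop 1: indeg[0]->2; indeg[2]->0 | ready=[2, 3, 6] | order so far=[4, 5, 1]
  pop 2: no out-edges | ready=[3, 6] | order so far=[4, 5, 1, 2]
  pop 3: indeg[0]->1 | ready=[6] | order so far=[4, 5, 1, 2, 3]
  pop 6: indeg[0]->0 | ready=[0] | order so far=[4, 5, 1, 2, 3, 6]
  pop 0: no out-edges | ready=[] | order so far=[4, 5, 1, 2, 3, 6, 0]
New canonical toposort: [4, 5, 1, 2, 3, 6, 0]
Compare positions:
  Node 0: index 6 -> 6 (same)
  Node 1: index 0 -> 2 (moved)
  Node 2: index 2 -> 3 (moved)
  Node 3: index 4 -> 4 (same)
  Node 4: index 1 -> 0 (moved)
  Node 5: index 3 -> 1 (moved)
  Node 6: index 5 -> 5 (same)
Nodes that changed position: 1 2 4 5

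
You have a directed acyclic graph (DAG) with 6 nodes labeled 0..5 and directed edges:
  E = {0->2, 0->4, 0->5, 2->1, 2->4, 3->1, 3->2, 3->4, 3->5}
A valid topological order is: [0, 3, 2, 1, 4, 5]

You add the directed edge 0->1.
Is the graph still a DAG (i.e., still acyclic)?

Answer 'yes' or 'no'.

Answer: yes

Derivation:
Given toposort: [0, 3, 2, 1, 4, 5]
Position of 0: index 0; position of 1: index 3
New edge 0->1: forward
Forward edge: respects the existing order. Still a DAG, same toposort still valid.
Still a DAG? yes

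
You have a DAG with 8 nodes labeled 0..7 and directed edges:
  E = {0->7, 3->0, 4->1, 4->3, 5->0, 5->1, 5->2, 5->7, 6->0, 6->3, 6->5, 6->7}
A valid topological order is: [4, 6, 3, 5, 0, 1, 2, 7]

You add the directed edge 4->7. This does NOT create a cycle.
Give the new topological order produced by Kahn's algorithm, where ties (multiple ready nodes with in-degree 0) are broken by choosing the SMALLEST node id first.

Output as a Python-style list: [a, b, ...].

Old toposort: [4, 6, 3, 5, 0, 1, 2, 7]
Added edge: 4->7
Position of 4 (0) < position of 7 (7). Old order still valid.
Run Kahn's algorithm (break ties by smallest node id):
  initial in-degrees: [3, 2, 1, 2, 0, 1, 0, 4]
  ready (indeg=0): [4, 6]
  pop 4: indeg[1]->1; indeg[3]->1; indeg[7]->3 | ready=[6] | order so far=[4]
  pop 6: indeg[0]->2; indeg[3]->0; indeg[5]->0; indeg[7]->2 | ready=[3, 5] | order so far=[4, 6]
  pop 3: indeg[0]->1 | ready=[5] | order so far=[4, 6, 3]
  pop 5: indeg[0]->0; indeg[1]->0; indeg[2]->0; indeg[7]->1 | ready=[0, 1, 2] | order so far=[4, 6, 3, 5]
  pop 0: indeg[7]->0 | ready=[1, 2, 7] | order so far=[4, 6, 3, 5, 0]
  pop 1: no out-edges | ready=[2, 7] | order so far=[4, 6, 3, 5, 0, 1]
  pop 2: no out-edges | ready=[7] | order so far=[4, 6, 3, 5, 0, 1, 2]
  pop 7: no out-edges | ready=[] | order so far=[4, 6, 3, 5, 0, 1, 2, 7]
  Result: [4, 6, 3, 5, 0, 1, 2, 7]

Answer: [4, 6, 3, 5, 0, 1, 2, 7]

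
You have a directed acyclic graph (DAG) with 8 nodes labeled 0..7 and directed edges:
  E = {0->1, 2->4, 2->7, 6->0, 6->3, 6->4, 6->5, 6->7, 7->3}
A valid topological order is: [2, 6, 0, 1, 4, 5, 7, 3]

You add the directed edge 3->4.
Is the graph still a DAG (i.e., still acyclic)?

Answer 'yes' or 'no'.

Given toposort: [2, 6, 0, 1, 4, 5, 7, 3]
Position of 3: index 7; position of 4: index 4
New edge 3->4: backward (u after v in old order)
Backward edge: old toposort is now invalid. Check if this creates a cycle.
Does 4 already reach 3? Reachable from 4: [4]. NO -> still a DAG (reorder needed).
Still a DAG? yes

Answer: yes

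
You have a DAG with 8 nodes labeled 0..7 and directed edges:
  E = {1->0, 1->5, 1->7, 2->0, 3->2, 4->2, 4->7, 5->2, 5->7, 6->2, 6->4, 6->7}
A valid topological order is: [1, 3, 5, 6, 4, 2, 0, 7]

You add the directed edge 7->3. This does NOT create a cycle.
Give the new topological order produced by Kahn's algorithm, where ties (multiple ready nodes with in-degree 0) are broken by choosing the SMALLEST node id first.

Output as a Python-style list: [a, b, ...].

Answer: [1, 5, 6, 4, 7, 3, 2, 0]

Derivation:
Old toposort: [1, 3, 5, 6, 4, 2, 0, 7]
Added edge: 7->3
Position of 7 (7) > position of 3 (1). Must reorder: 7 must now come before 3.
Run Kahn's algorithm (break ties by smallest node id):
  initial in-degrees: [2, 0, 4, 1, 1, 1, 0, 4]
  ready (indeg=0): [1, 6]
  pop 1: indeg[0]->1; indeg[5]->0; indeg[7]->3 | ready=[5, 6] | order so far=[1]
  pop 5: indeg[2]->3; indeg[7]->2 | ready=[6] | order so far=[1, 5]
  pop 6: indeg[2]->2; indeg[4]->0; indeg[7]->1 | ready=[4] | order so far=[1, 5, 6]
  pop 4: indeg[2]->1; indeg[7]->0 | ready=[7] | order so far=[1, 5, 6, 4]
  pop 7: indeg[3]->0 | ready=[3] | order so far=[1, 5, 6, 4, 7]
  pop 3: indeg[2]->0 | ready=[2] | order so far=[1, 5, 6, 4, 7, 3]
  pop 2: indeg[0]->0 | ready=[0] | order so far=[1, 5, 6, 4, 7, 3, 2]
  pop 0: no out-edges | ready=[] | order so far=[1, 5, 6, 4, 7, 3, 2, 0]
  Result: [1, 5, 6, 4, 7, 3, 2, 0]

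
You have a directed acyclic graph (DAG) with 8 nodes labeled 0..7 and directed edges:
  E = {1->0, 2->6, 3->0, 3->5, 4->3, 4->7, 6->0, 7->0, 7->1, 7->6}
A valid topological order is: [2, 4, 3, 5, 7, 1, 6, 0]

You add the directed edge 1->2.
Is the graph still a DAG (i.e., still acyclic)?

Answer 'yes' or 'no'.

Given toposort: [2, 4, 3, 5, 7, 1, 6, 0]
Position of 1: index 5; position of 2: index 0
New edge 1->2: backward (u after v in old order)
Backward edge: old toposort is now invalid. Check if this creates a cycle.
Does 2 already reach 1? Reachable from 2: [0, 2, 6]. NO -> still a DAG (reorder needed).
Still a DAG? yes

Answer: yes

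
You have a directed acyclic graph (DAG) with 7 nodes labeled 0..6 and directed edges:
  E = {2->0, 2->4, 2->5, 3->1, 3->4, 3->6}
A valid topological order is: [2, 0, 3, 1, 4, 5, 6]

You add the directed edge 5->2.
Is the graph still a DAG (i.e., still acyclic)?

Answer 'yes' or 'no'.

Answer: no

Derivation:
Given toposort: [2, 0, 3, 1, 4, 5, 6]
Position of 5: index 5; position of 2: index 0
New edge 5->2: backward (u after v in old order)
Backward edge: old toposort is now invalid. Check if this creates a cycle.
Does 2 already reach 5? Reachable from 2: [0, 2, 4, 5]. YES -> cycle!
Still a DAG? no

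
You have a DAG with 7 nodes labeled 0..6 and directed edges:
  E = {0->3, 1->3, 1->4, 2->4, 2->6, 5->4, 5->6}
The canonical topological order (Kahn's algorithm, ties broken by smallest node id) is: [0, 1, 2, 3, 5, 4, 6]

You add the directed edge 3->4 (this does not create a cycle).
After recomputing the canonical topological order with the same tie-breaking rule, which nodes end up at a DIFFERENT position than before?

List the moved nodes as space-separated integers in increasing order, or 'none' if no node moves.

Old toposort: [0, 1, 2, 3, 5, 4, 6]
Added edge 3->4
Recompute Kahn (smallest-id tiebreak):
  initial in-degrees: [0, 0, 0, 2, 4, 0, 2]
  ready (indeg=0): [0, 1, 2, 5]
  pop 0: indeg[3]->1 | ready=[1, 2, 5] | order so far=[0]
  pop 1: indeg[3]->0; indeg[4]->3 | ready=[2, 3, 5] | order so far=[0, 1]
  pop 2: indeg[4]->2; indeg[6]->1 | ready=[3, 5] | order so far=[0, 1, 2]
  pop 3: indeg[4]->1 | ready=[5] | order so far=[0, 1, 2, 3]
  pop 5: indeg[4]->0; indeg[6]->0 | ready=[4, 6] | order so far=[0, 1, 2, 3, 5]
  pop 4: no out-edges | ready=[6] | order so far=[0, 1, 2, 3, 5, 4]
  pop 6: no out-edges | ready=[] | order so far=[0, 1, 2, 3, 5, 4, 6]
New canonical toposort: [0, 1, 2, 3, 5, 4, 6]
Compare positions:
  Node 0: index 0 -> 0 (same)
  Node 1: index 1 -> 1 (same)
  Node 2: index 2 -> 2 (same)
  Node 3: index 3 -> 3 (same)
  Node 4: index 5 -> 5 (same)
  Node 5: index 4 -> 4 (same)
  Node 6: index 6 -> 6 (same)
Nodes that changed position: none

Answer: none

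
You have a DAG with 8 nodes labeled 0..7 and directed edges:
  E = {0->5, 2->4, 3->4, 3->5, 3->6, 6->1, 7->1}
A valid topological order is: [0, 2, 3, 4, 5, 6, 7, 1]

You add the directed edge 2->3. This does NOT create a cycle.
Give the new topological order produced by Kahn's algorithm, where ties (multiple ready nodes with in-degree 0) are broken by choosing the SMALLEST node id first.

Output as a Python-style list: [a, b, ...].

Answer: [0, 2, 3, 4, 5, 6, 7, 1]

Derivation:
Old toposort: [0, 2, 3, 4, 5, 6, 7, 1]
Added edge: 2->3
Position of 2 (1) < position of 3 (2). Old order still valid.
Run Kahn's algorithm (break ties by smallest node id):
  initial in-degrees: [0, 2, 0, 1, 2, 2, 1, 0]
  ready (indeg=0): [0, 2, 7]
  pop 0: indeg[5]->1 | ready=[2, 7] | order so far=[0]
  pop 2: indeg[3]->0; indeg[4]->1 | ready=[3, 7] | order so far=[0, 2]
  pop 3: indeg[4]->0; indeg[5]->0; indeg[6]->0 | ready=[4, 5, 6, 7] | order so far=[0, 2, 3]
  pop 4: no out-edges | ready=[5, 6, 7] | order so far=[0, 2, 3, 4]
  pop 5: no out-edges | ready=[6, 7] | order so far=[0, 2, 3, 4, 5]
  pop 6: indeg[1]->1 | ready=[7] | order so far=[0, 2, 3, 4, 5, 6]
  pop 7: indeg[1]->0 | ready=[1] | order so far=[0, 2, 3, 4, 5, 6, 7]
  pop 1: no out-edges | ready=[] | order so far=[0, 2, 3, 4, 5, 6, 7, 1]
  Result: [0, 2, 3, 4, 5, 6, 7, 1]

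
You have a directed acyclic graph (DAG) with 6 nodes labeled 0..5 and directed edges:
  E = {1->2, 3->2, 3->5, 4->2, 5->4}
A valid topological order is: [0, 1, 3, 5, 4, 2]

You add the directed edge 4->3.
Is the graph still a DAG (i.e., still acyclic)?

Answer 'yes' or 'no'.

Given toposort: [0, 1, 3, 5, 4, 2]
Position of 4: index 4; position of 3: index 2
New edge 4->3: backward (u after v in old order)
Backward edge: old toposort is now invalid. Check if this creates a cycle.
Does 3 already reach 4? Reachable from 3: [2, 3, 4, 5]. YES -> cycle!
Still a DAG? no

Answer: no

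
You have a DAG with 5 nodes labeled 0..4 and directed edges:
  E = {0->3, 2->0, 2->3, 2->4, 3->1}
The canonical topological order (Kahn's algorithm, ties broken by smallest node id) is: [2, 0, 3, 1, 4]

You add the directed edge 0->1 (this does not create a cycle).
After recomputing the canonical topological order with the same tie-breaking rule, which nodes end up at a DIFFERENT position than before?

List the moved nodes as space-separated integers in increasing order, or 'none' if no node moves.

Answer: none

Derivation:
Old toposort: [2, 0, 3, 1, 4]
Added edge 0->1
Recompute Kahn (smallest-id tiebreak):
  initial in-degrees: [1, 2, 0, 2, 1]
  ready (indeg=0): [2]
  pop 2: indeg[0]->0; indeg[3]->1; indeg[4]->0 | ready=[0, 4] | order so far=[2]
  pop 0: indeg[1]->1; indeg[3]->0 | ready=[3, 4] | order so far=[2, 0]
  pop 3: indeg[1]->0 | ready=[1, 4] | order so far=[2, 0, 3]
  pop 1: no out-edges | ready=[4] | order so far=[2, 0, 3, 1]
  pop 4: no out-edges | ready=[] | order so far=[2, 0, 3, 1, 4]
New canonical toposort: [2, 0, 3, 1, 4]
Compare positions:
  Node 0: index 1 -> 1 (same)
  Node 1: index 3 -> 3 (same)
  Node 2: index 0 -> 0 (same)
  Node 3: index 2 -> 2 (same)
  Node 4: index 4 -> 4 (same)
Nodes that changed position: none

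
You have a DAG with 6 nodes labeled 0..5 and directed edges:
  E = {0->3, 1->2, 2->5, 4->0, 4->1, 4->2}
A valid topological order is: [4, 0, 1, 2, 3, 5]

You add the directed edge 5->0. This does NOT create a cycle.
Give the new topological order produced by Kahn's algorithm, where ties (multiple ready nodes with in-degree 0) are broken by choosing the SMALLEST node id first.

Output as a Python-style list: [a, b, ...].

Old toposort: [4, 0, 1, 2, 3, 5]
Added edge: 5->0
Position of 5 (5) > position of 0 (1). Must reorder: 5 must now come before 0.
Run Kahn's algorithm (break ties by smallest node id):
  initial in-degrees: [2, 1, 2, 1, 0, 1]
  ready (indeg=0): [4]
  pop 4: indeg[0]->1; indeg[1]->0; indeg[2]->1 | ready=[1] | order so far=[4]
  pop 1: indeg[2]->0 | ready=[2] | order so far=[4, 1]
  pop 2: indeg[5]->0 | ready=[5] | order so far=[4, 1, 2]
  pop 5: indeg[0]->0 | ready=[0] | order so far=[4, 1, 2, 5]
  pop 0: indeg[3]->0 | ready=[3] | order so far=[4, 1, 2, 5, 0]
  pop 3: no out-edges | ready=[] | order so far=[4, 1, 2, 5, 0, 3]
  Result: [4, 1, 2, 5, 0, 3]

Answer: [4, 1, 2, 5, 0, 3]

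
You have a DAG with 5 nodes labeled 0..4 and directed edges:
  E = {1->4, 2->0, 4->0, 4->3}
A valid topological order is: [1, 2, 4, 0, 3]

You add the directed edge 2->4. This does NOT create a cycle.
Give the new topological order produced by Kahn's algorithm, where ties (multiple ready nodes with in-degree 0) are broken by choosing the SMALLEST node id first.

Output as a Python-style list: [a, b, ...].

Answer: [1, 2, 4, 0, 3]

Derivation:
Old toposort: [1, 2, 4, 0, 3]
Added edge: 2->4
Position of 2 (1) < position of 4 (2). Old order still valid.
Run Kahn's algorithm (break ties by smallest node id):
  initial in-degrees: [2, 0, 0, 1, 2]
  ready (indeg=0): [1, 2]
  pop 1: indeg[4]->1 | ready=[2] | order so far=[1]
  pop 2: indeg[0]->1; indeg[4]->0 | ready=[4] | order so far=[1, 2]
  pop 4: indeg[0]->0; indeg[3]->0 | ready=[0, 3] | order so far=[1, 2, 4]
  pop 0: no out-edges | ready=[3] | order so far=[1, 2, 4, 0]
  pop 3: no out-edges | ready=[] | order so far=[1, 2, 4, 0, 3]
  Result: [1, 2, 4, 0, 3]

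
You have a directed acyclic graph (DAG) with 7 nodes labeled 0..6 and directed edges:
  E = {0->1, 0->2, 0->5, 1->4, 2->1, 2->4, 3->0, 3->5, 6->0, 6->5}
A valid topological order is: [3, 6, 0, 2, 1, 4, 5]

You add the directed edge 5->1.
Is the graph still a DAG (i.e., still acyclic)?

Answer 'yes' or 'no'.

Given toposort: [3, 6, 0, 2, 1, 4, 5]
Position of 5: index 6; position of 1: index 4
New edge 5->1: backward (u after v in old order)
Backward edge: old toposort is now invalid. Check if this creates a cycle.
Does 1 already reach 5? Reachable from 1: [1, 4]. NO -> still a DAG (reorder needed).
Still a DAG? yes

Answer: yes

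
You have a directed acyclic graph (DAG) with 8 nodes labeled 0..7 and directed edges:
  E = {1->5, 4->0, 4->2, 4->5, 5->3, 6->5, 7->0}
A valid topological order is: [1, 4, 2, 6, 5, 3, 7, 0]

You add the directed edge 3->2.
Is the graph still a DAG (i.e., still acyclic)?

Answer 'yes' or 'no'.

Answer: yes

Derivation:
Given toposort: [1, 4, 2, 6, 5, 3, 7, 0]
Position of 3: index 5; position of 2: index 2
New edge 3->2: backward (u after v in old order)
Backward edge: old toposort is now invalid. Check if this creates a cycle.
Does 2 already reach 3? Reachable from 2: [2]. NO -> still a DAG (reorder needed).
Still a DAG? yes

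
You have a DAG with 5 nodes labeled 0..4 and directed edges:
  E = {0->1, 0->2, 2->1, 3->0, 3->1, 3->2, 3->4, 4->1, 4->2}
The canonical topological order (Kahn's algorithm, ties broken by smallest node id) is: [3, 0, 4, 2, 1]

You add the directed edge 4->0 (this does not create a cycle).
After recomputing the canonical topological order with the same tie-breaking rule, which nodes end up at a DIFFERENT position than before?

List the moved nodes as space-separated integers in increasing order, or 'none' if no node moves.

Answer: 0 4

Derivation:
Old toposort: [3, 0, 4, 2, 1]
Added edge 4->0
Recompute Kahn (smallest-id tiebreak):
  initial in-degrees: [2, 4, 3, 0, 1]
  ready (indeg=0): [3]
  pop 3: indeg[0]->1; indeg[1]->3; indeg[2]->2; indeg[4]->0 | ready=[4] | order so far=[3]
  pop 4: indeg[0]->0; indeg[1]->2; indeg[2]->1 | ready=[0] | order so far=[3, 4]
  pop 0: indeg[1]->1; indeg[2]->0 | ready=[2] | order so far=[3, 4, 0]
  pop 2: indeg[1]->0 | ready=[1] | order so far=[3, 4, 0, 2]
  pop 1: no out-edges | ready=[] | order so far=[3, 4, 0, 2, 1]
New canonical toposort: [3, 4, 0, 2, 1]
Compare positions:
  Node 0: index 1 -> 2 (moved)
  Node 1: index 4 -> 4 (same)
  Node 2: index 3 -> 3 (same)
  Node 3: index 0 -> 0 (same)
  Node 4: index 2 -> 1 (moved)
Nodes that changed position: 0 4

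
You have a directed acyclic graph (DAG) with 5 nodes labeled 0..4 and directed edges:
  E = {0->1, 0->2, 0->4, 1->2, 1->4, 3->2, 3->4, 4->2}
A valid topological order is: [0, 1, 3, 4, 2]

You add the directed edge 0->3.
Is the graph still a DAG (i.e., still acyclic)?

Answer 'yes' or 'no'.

Given toposort: [0, 1, 3, 4, 2]
Position of 0: index 0; position of 3: index 2
New edge 0->3: forward
Forward edge: respects the existing order. Still a DAG, same toposort still valid.
Still a DAG? yes

Answer: yes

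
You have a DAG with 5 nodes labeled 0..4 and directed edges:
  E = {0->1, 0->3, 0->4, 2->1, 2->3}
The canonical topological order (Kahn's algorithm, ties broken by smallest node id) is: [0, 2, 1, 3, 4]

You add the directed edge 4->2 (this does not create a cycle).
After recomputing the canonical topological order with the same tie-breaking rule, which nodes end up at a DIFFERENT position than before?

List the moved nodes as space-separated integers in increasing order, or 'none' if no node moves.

Old toposort: [0, 2, 1, 3, 4]
Added edge 4->2
Recompute Kahn (smallest-id tiebreak):
  initial in-degrees: [0, 2, 1, 2, 1]
  ready (indeg=0): [0]
  pop 0: indeg[1]->1; indeg[3]->1; indeg[4]->0 | ready=[4] | order so far=[0]
  pop 4: indeg[2]->0 | ready=[2] | order so far=[0, 4]
  pop 2: indeg[1]->0; indeg[3]->0 | ready=[1, 3] | order so far=[0, 4, 2]
  pop 1: no out-edges | ready=[3] | order so far=[0, 4, 2, 1]
  pop 3: no out-edges | ready=[] | order so far=[0, 4, 2, 1, 3]
New canonical toposort: [0, 4, 2, 1, 3]
Compare positions:
  Node 0: index 0 -> 0 (same)
  Node 1: index 2 -> 3 (moved)
  Node 2: index 1 -> 2 (moved)
  Node 3: index 3 -> 4 (moved)
  Node 4: index 4 -> 1 (moved)
Nodes that changed position: 1 2 3 4

Answer: 1 2 3 4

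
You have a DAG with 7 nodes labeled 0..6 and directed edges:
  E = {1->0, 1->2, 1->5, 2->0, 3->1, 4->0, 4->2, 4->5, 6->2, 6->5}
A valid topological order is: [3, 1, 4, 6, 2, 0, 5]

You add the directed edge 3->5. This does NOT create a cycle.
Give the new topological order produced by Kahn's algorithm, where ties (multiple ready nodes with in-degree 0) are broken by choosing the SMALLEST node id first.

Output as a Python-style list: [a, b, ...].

Answer: [3, 1, 4, 6, 2, 0, 5]

Derivation:
Old toposort: [3, 1, 4, 6, 2, 0, 5]
Added edge: 3->5
Position of 3 (0) < position of 5 (6). Old order still valid.
Run Kahn's algorithm (break ties by smallest node id):
  initial in-degrees: [3, 1, 3, 0, 0, 4, 0]
  ready (indeg=0): [3, 4, 6]
  pop 3: indeg[1]->0; indeg[5]->3 | ready=[1, 4, 6] | order so far=[3]
  pop 1: indeg[0]->2; indeg[2]->2; indeg[5]->2 | ready=[4, 6] | order so far=[3, 1]
  pop 4: indeg[0]->1; indeg[2]->1; indeg[5]->1 | ready=[6] | order so far=[3, 1, 4]
  pop 6: indeg[2]->0; indeg[5]->0 | ready=[2, 5] | order so far=[3, 1, 4, 6]
  pop 2: indeg[0]->0 | ready=[0, 5] | order so far=[3, 1, 4, 6, 2]
  pop 0: no out-edges | ready=[5] | order so far=[3, 1, 4, 6, 2, 0]
  pop 5: no out-edges | ready=[] | order so far=[3, 1, 4, 6, 2, 0, 5]
  Result: [3, 1, 4, 6, 2, 0, 5]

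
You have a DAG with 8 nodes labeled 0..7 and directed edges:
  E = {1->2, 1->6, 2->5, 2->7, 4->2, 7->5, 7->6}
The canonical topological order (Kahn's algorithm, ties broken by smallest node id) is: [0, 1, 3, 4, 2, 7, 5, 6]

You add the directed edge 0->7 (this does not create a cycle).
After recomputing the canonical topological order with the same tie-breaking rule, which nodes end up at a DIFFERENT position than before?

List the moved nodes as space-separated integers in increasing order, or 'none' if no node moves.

Answer: none

Derivation:
Old toposort: [0, 1, 3, 4, 2, 7, 5, 6]
Added edge 0->7
Recompute Kahn (smallest-id tiebreak):
  initial in-degrees: [0, 0, 2, 0, 0, 2, 2, 2]
  ready (indeg=0): [0, 1, 3, 4]
  pop 0: indeg[7]->1 | ready=[1, 3, 4] | order so far=[0]
  pop 1: indeg[2]->1; indeg[6]->1 | ready=[3, 4] | order so far=[0, 1]
  pop 3: no out-edges | ready=[4] | order so far=[0, 1, 3]
  pop 4: indeg[2]->0 | ready=[2] | order so far=[0, 1, 3, 4]
  pop 2: indeg[5]->1; indeg[7]->0 | ready=[7] | order so far=[0, 1, 3, 4, 2]
  pop 7: indeg[5]->0; indeg[6]->0 | ready=[5, 6] | order so far=[0, 1, 3, 4, 2, 7]
  pop 5: no out-edges | ready=[6] | order so far=[0, 1, 3, 4, 2, 7, 5]
  pop 6: no out-edges | ready=[] | order so far=[0, 1, 3, 4, 2, 7, 5, 6]
New canonical toposort: [0, 1, 3, 4, 2, 7, 5, 6]
Compare positions:
  Node 0: index 0 -> 0 (same)
  Node 1: index 1 -> 1 (same)
  Node 2: index 4 -> 4 (same)
  Node 3: index 2 -> 2 (same)
  Node 4: index 3 -> 3 (same)
  Node 5: index 6 -> 6 (same)
  Node 6: index 7 -> 7 (same)
  Node 7: index 5 -> 5 (same)
Nodes that changed position: none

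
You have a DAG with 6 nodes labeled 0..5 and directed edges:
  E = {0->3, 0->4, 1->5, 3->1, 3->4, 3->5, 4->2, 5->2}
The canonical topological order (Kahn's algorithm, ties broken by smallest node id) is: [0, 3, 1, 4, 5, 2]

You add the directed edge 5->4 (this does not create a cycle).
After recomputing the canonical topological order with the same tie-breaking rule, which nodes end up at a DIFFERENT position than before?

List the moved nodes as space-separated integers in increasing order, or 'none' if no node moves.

Old toposort: [0, 3, 1, 4, 5, 2]
Added edge 5->4
Recompute Kahn (smallest-id tiebreak):
  initial in-degrees: [0, 1, 2, 1, 3, 2]
  ready (indeg=0): [0]
  pop 0: indeg[3]->0; indeg[4]->2 | ready=[3] | order so far=[0]
  pop 3: indeg[1]->0; indeg[4]->1; indeg[5]->1 | ready=[1] | order so far=[0, 3]
  pop 1: indeg[5]->0 | ready=[5] | order so far=[0, 3, 1]
  pop 5: indeg[2]->1; indeg[4]->0 | ready=[4] | order so far=[0, 3, 1, 5]
  pop 4: indeg[2]->0 | ready=[2] | order so far=[0, 3, 1, 5, 4]
  pop 2: no out-edges | ready=[] | order so far=[0, 3, 1, 5, 4, 2]
New canonical toposort: [0, 3, 1, 5, 4, 2]
Compare positions:
  Node 0: index 0 -> 0 (same)
  Node 1: index 2 -> 2 (same)
  Node 2: index 5 -> 5 (same)
  Node 3: index 1 -> 1 (same)
  Node 4: index 3 -> 4 (moved)
  Node 5: index 4 -> 3 (moved)
Nodes that changed position: 4 5

Answer: 4 5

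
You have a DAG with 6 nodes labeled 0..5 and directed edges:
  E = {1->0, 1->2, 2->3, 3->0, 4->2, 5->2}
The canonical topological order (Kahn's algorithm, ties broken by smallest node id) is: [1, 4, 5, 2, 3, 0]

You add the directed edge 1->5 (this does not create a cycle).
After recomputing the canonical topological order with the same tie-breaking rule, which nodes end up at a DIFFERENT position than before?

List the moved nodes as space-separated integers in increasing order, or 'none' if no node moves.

Answer: none

Derivation:
Old toposort: [1, 4, 5, 2, 3, 0]
Added edge 1->5
Recompute Kahn (smallest-id tiebreak):
  initial in-degrees: [2, 0, 3, 1, 0, 1]
  ready (indeg=0): [1, 4]
  pop 1: indeg[0]->1; indeg[2]->2; indeg[5]->0 | ready=[4, 5] | order so far=[1]
  pop 4: indeg[2]->1 | ready=[5] | order so far=[1, 4]
  pop 5: indeg[2]->0 | ready=[2] | order so far=[1, 4, 5]
  pop 2: indeg[3]->0 | ready=[3] | order so far=[1, 4, 5, 2]
  pop 3: indeg[0]->0 | ready=[0] | order so far=[1, 4, 5, 2, 3]
  pop 0: no out-edges | ready=[] | order so far=[1, 4, 5, 2, 3, 0]
New canonical toposort: [1, 4, 5, 2, 3, 0]
Compare positions:
  Node 0: index 5 -> 5 (same)
  Node 1: index 0 -> 0 (same)
  Node 2: index 3 -> 3 (same)
  Node 3: index 4 -> 4 (same)
  Node 4: index 1 -> 1 (same)
  Node 5: index 2 -> 2 (same)
Nodes that changed position: none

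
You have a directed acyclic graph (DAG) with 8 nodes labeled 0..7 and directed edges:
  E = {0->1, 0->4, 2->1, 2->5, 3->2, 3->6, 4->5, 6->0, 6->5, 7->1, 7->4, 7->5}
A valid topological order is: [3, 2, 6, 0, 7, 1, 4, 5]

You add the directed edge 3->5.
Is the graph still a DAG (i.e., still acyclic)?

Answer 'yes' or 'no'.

Given toposort: [3, 2, 6, 0, 7, 1, 4, 5]
Position of 3: index 0; position of 5: index 7
New edge 3->5: forward
Forward edge: respects the existing order. Still a DAG, same toposort still valid.
Still a DAG? yes

Answer: yes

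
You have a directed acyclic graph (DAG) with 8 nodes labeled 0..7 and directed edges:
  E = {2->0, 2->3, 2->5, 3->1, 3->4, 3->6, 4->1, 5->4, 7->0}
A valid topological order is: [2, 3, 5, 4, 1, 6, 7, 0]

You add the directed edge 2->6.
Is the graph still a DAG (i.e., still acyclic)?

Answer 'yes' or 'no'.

Answer: yes

Derivation:
Given toposort: [2, 3, 5, 4, 1, 6, 7, 0]
Position of 2: index 0; position of 6: index 5
New edge 2->6: forward
Forward edge: respects the existing order. Still a DAG, same toposort still valid.
Still a DAG? yes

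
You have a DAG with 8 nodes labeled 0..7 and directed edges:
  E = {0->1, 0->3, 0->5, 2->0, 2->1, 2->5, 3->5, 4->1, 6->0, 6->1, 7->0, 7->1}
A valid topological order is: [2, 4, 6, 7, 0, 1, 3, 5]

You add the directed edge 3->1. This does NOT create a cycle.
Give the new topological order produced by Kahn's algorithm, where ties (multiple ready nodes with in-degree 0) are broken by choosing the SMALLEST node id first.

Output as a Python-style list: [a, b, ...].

Answer: [2, 4, 6, 7, 0, 3, 1, 5]

Derivation:
Old toposort: [2, 4, 6, 7, 0, 1, 3, 5]
Added edge: 3->1
Position of 3 (6) > position of 1 (5). Must reorder: 3 must now come before 1.
Run Kahn's algorithm (break ties by smallest node id):
  initial in-degrees: [3, 6, 0, 1, 0, 3, 0, 0]
  ready (indeg=0): [2, 4, 6, 7]
  pop 2: indeg[0]->2; indeg[1]->5; indeg[5]->2 | ready=[4, 6, 7] | order so far=[2]
  pop 4: indeg[1]->4 | ready=[6, 7] | order so far=[2, 4]
  pop 6: indeg[0]->1; indeg[1]->3 | ready=[7] | order so far=[2, 4, 6]
  pop 7: indeg[0]->0; indeg[1]->2 | ready=[0] | order so far=[2, 4, 6, 7]
  pop 0: indeg[1]->1; indeg[3]->0; indeg[5]->1 | ready=[3] | order so far=[2, 4, 6, 7, 0]
  pop 3: indeg[1]->0; indeg[5]->0 | ready=[1, 5] | order so far=[2, 4, 6, 7, 0, 3]
  pop 1: no out-edges | ready=[5] | order so far=[2, 4, 6, 7, 0, 3, 1]
  pop 5: no out-edges | ready=[] | order so far=[2, 4, 6, 7, 0, 3, 1, 5]
  Result: [2, 4, 6, 7, 0, 3, 1, 5]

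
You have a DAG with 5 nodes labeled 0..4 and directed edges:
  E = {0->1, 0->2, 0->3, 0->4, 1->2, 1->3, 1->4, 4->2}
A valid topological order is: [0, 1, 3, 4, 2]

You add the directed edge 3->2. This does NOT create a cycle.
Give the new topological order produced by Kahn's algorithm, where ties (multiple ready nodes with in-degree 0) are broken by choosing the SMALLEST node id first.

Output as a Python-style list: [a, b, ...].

Answer: [0, 1, 3, 4, 2]

Derivation:
Old toposort: [0, 1, 3, 4, 2]
Added edge: 3->2
Position of 3 (2) < position of 2 (4). Old order still valid.
Run Kahn's algorithm (break ties by smallest node id):
  initial in-degrees: [0, 1, 4, 2, 2]
  ready (indeg=0): [0]
  pop 0: indeg[1]->0; indeg[2]->3; indeg[3]->1; indeg[4]->1 | ready=[1] | order so far=[0]
  pop 1: indeg[2]->2; indeg[3]->0; indeg[4]->0 | ready=[3, 4] | order so far=[0, 1]
  pop 3: indeg[2]->1 | ready=[4] | order so far=[0, 1, 3]
  pop 4: indeg[2]->0 | ready=[2] | order so far=[0, 1, 3, 4]
  pop 2: no out-edges | ready=[] | order so far=[0, 1, 3, 4, 2]
  Result: [0, 1, 3, 4, 2]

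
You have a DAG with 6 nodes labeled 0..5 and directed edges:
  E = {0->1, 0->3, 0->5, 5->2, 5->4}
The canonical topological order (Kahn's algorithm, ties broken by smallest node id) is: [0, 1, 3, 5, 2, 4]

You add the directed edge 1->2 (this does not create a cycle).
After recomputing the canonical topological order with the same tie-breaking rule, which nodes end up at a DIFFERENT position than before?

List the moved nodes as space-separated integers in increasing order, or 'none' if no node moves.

Answer: none

Derivation:
Old toposort: [0, 1, 3, 5, 2, 4]
Added edge 1->2
Recompute Kahn (smallest-id tiebreak):
  initial in-degrees: [0, 1, 2, 1, 1, 1]
  ready (indeg=0): [0]
  pop 0: indeg[1]->0; indeg[3]->0; indeg[5]->0 | ready=[1, 3, 5] | order so far=[0]
  pop 1: indeg[2]->1 | ready=[3, 5] | order so far=[0, 1]
  pop 3: no out-edges | ready=[5] | order so far=[0, 1, 3]
  pop 5: indeg[2]->0; indeg[4]->0 | ready=[2, 4] | order so far=[0, 1, 3, 5]
  pop 2: no out-edges | ready=[4] | order so far=[0, 1, 3, 5, 2]
  pop 4: no out-edges | ready=[] | order so far=[0, 1, 3, 5, 2, 4]
New canonical toposort: [0, 1, 3, 5, 2, 4]
Compare positions:
  Node 0: index 0 -> 0 (same)
  Node 1: index 1 -> 1 (same)
  Node 2: index 4 -> 4 (same)
  Node 3: index 2 -> 2 (same)
  Node 4: index 5 -> 5 (same)
  Node 5: index 3 -> 3 (same)
Nodes that changed position: none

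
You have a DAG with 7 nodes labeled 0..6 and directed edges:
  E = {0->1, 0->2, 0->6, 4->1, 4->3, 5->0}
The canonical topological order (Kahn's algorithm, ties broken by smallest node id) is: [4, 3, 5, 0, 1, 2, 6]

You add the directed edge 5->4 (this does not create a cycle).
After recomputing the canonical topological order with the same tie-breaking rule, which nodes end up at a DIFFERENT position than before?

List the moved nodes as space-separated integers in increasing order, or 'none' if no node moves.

Old toposort: [4, 3, 5, 0, 1, 2, 6]
Added edge 5->4
Recompute Kahn (smallest-id tiebreak):
  initial in-degrees: [1, 2, 1, 1, 1, 0, 1]
  ready (indeg=0): [5]
  pop 5: indeg[0]->0; indeg[4]->0 | ready=[0, 4] | order so far=[5]
  pop 0: indeg[1]->1; indeg[2]->0; indeg[6]->0 | ready=[2, 4, 6] | order so far=[5, 0]
  pop 2: no out-edges | ready=[4, 6] | order so far=[5, 0, 2]
  pop 4: indeg[1]->0; indeg[3]->0 | ready=[1, 3, 6] | order so far=[5, 0, 2, 4]
  pop 1: no out-edges | ready=[3, 6] | order so far=[5, 0, 2, 4, 1]
  pop 3: no out-edges | ready=[6] | order so far=[5, 0, 2, 4, 1, 3]
  pop 6: no out-edges | ready=[] | order so far=[5, 0, 2, 4, 1, 3, 6]
New canonical toposort: [5, 0, 2, 4, 1, 3, 6]
Compare positions:
  Node 0: index 3 -> 1 (moved)
  Node 1: index 4 -> 4 (same)
  Node 2: index 5 -> 2 (moved)
  Node 3: index 1 -> 5 (moved)
  Node 4: index 0 -> 3 (moved)
  Node 5: index 2 -> 0 (moved)
  Node 6: index 6 -> 6 (same)
Nodes that changed position: 0 2 3 4 5

Answer: 0 2 3 4 5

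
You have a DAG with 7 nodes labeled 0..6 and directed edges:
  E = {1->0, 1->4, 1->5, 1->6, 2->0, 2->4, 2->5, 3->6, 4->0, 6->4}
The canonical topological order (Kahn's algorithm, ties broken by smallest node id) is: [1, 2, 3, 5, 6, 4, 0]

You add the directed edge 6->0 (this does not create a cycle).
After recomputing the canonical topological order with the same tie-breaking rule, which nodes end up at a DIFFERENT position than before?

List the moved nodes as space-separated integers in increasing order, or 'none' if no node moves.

Old toposort: [1, 2, 3, 5, 6, 4, 0]
Added edge 6->0
Recompute Kahn (smallest-id tiebreak):
  initial in-degrees: [4, 0, 0, 0, 3, 2, 2]
  ready (indeg=0): [1, 2, 3]
  pop 1: indeg[0]->3; indeg[4]->2; indeg[5]->1; indeg[6]->1 | ready=[2, 3] | order so far=[1]
  pop 2: indeg[0]->2; indeg[4]->1; indeg[5]->0 | ready=[3, 5] | order so far=[1, 2]
  pop 3: indeg[6]->0 | ready=[5, 6] | order so far=[1, 2, 3]
  pop 5: no out-edges | ready=[6] | order so far=[1, 2, 3, 5]
  pop 6: indeg[0]->1; indeg[4]->0 | ready=[4] | order so far=[1, 2, 3, 5, 6]
  pop 4: indeg[0]->0 | ready=[0] | order so far=[1, 2, 3, 5, 6, 4]
  pop 0: no out-edges | ready=[] | order so far=[1, 2, 3, 5, 6, 4, 0]
New canonical toposort: [1, 2, 3, 5, 6, 4, 0]
Compare positions:
  Node 0: index 6 -> 6 (same)
  Node 1: index 0 -> 0 (same)
  Node 2: index 1 -> 1 (same)
  Node 3: index 2 -> 2 (same)
  Node 4: index 5 -> 5 (same)
  Node 5: index 3 -> 3 (same)
  Node 6: index 4 -> 4 (same)
Nodes that changed position: none

Answer: none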